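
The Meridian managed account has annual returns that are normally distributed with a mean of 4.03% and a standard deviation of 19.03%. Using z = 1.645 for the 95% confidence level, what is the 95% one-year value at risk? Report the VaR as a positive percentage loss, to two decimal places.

VaR (as % loss) = −(μ − z·σ) = −(4.03% − 1.645 × 19.03%) = −(-27.27435%) = 27.27435%

27.27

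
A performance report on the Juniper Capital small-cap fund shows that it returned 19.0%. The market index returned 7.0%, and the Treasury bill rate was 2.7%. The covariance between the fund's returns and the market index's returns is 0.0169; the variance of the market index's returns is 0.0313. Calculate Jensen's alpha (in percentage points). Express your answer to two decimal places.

13.98

β = Cov / Var = 0.0169 / 0.0313 = 0.5399
E[R] = Rf + β(Rm − Rf) = 2.7% + 0.5399 × (7.0% − 2.7%) = 5.0216%
α = Rp − E[R] = 19.0% − 5.0216% = 13.9784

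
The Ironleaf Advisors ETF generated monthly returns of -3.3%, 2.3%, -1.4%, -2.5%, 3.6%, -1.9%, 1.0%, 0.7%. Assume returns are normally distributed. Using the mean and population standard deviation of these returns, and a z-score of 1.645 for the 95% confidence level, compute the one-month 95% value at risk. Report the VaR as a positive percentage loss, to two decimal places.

μ = (-3.3 + 2.3 − 1.4 − 2.5 + 3.6 − 1.9 + 1 + 0.7) / 8 = -1.50 / 8 = -0.1875%
Population σ = √[Σ(r − μ)² / 8] = √[42.1688 / 8] = √5.2711 = 2.2959%
VaR = −(μ − z·σ) = −(-0.1875 − 1.645 × 2.2959) = −(-3.9643) = 3.9643%

3.96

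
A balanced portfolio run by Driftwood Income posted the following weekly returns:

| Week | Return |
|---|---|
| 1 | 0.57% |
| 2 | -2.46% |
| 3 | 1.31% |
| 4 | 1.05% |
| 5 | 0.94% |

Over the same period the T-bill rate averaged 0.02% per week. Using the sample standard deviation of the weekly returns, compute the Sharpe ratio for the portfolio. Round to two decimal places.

0.17

r̄ = (0.57 − 2.46 + 1.31 + 1.05 + 0.94) / 5 = 0.2820%
Sample σ = √[Σ(r − r̄)² / 4] = √[9.6811 / 4] = √2.4203 = 1.5557%
Sharpe = (r̄ − rf) / σ = (0.2820 − 0.02) / 1.5557 = 0.2620 / 1.5557 = 0.1684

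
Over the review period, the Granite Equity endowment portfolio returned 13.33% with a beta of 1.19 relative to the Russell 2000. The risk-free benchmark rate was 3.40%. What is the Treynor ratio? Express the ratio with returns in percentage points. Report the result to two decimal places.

Treynor = (Rp − Rf) / β = (13.33% − 3.40%) / 1.19 = 9.93 / 1.19 = 8.3445

8.34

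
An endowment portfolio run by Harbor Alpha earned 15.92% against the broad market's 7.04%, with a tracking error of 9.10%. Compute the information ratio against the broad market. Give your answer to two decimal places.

IR = (Rp − Rb) / TE = (15.92% − 7.04%) / 9.10% = 8.88% / 9.10% = 0.9758

0.98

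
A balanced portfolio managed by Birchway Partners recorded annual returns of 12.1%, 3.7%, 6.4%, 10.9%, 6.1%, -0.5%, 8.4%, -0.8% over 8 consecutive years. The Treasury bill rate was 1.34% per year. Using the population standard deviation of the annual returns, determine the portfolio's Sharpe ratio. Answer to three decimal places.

0.993

μ = (12.1 + 3.7 + 6.4 + 10.9 + 6.1 − 0.5 + 8.4 − 0.8) / 8 = 46.30 / 8 = 5.7875%
Σ(r − μ)² = (12.1 − 5.7875)² + (3.7 − 5.7875)² + (6.4 − 5.7875)² + … = 160.5688
population σ = √(160.5688 / 8) = √20.0711 = 4.4801%
Sharpe = (μ − rf) / σ = (5.7875 − 1.34) / 4.4801 = 4.4475 / 4.4801 = 0.9927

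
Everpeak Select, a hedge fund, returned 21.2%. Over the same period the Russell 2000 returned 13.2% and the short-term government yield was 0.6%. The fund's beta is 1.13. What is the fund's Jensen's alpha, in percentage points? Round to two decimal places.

6.36

CAPM expected return = Rf + β(Rm − Rf) = 0.6% + 1.13 × (13.2% − 0.6%) = 0.6 + 1.13 × 12.60 = 14.8380%
Jensen's α = Rp − E[R] = 21.2% − 14.8380% = 6.3620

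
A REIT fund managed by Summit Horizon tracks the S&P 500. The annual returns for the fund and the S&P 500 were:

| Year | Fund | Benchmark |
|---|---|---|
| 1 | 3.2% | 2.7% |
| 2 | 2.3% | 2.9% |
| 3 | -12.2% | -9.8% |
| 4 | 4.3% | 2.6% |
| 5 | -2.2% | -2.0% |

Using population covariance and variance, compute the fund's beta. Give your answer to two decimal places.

1.23

r̄p = -0.9200%,  r̄m = -0.7200%
Cov = Σ(rp − r̄p)(rm − r̄m) / 5 = 29.4276
Var(rm) = Σ(rm − r̄m)² / 5 = 23.9816
β = Cov / Var = 29.4276 / 23.9816 = 1.2271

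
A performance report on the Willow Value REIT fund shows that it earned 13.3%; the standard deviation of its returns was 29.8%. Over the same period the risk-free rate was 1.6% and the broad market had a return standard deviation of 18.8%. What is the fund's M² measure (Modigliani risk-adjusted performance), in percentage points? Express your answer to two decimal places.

8.98

Sharpe = (Rp − Rf) / σp = (13.3% − 1.6%) / 29.8% = 0.3926
M² = Rf + Sharpe × σm = 1.6% + 0.3926 × 18.8% = 8.9809%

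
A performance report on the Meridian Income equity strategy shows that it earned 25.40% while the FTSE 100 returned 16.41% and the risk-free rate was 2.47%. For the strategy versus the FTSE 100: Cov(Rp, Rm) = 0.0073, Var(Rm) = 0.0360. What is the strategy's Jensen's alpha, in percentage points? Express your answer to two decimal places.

β = Cov / Var = 0.0073 / 0.0360 = 0.2028
E[R] = Rf + β(Rm − Rf) = 2.47% + 0.2028 × (16.41% − 2.47%) = 5.2970%
α = Rp − E[R] = 25.40% − 5.2970% = 20.1030

20.10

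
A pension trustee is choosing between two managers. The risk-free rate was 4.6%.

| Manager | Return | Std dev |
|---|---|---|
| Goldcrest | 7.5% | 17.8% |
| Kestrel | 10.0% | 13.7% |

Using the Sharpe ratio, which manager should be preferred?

Goldcrest: Sharpe ratio = (7.5% − 4.6%) / 17.8% = 0.163
Kestrel: Sharpe ratio = (10.0% − 4.6%) / 13.7% = 0.394
Highest: Kestrel (0.394).

Kestrel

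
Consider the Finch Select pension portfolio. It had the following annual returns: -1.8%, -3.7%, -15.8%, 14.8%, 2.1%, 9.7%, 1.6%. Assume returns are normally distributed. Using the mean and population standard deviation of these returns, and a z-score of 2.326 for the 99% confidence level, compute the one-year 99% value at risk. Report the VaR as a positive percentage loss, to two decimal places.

μ = (-1.8 − 3.7 − 15.8 + 14.8 + 2.1 + 9.7 + 1.6) / 7 = 0.9857%
Population σ = √[Σ(r − μ)² / 7] = √[579.8686 / 7] = √82.8384 = 9.1016%
VaR = −(μ − z·σ) = −(0.9857 − 2.326 × 9.1016) = −(-20.1846) = 20.1846%

20.18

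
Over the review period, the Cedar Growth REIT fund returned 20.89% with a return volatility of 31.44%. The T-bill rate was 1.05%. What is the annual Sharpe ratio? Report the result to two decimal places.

0.63

Sharpe = (Rp − Rf) / σp = (20.89% − 1.05%) / 31.44% = 19.84% / 31.44% = 0.6310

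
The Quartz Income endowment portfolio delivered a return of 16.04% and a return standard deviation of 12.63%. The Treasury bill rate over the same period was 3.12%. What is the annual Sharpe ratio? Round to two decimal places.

1.02

Sharpe = (Rp − Rf) / σp = (16.04% − 3.12%) / 12.63% = 12.92% / 12.63% = 1.0230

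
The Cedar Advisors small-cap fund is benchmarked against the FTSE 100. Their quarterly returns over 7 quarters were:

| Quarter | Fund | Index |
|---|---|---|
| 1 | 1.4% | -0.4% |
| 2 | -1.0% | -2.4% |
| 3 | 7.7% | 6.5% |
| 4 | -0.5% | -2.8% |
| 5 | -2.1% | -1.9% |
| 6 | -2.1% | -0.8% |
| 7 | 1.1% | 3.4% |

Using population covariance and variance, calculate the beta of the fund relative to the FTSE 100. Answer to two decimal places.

0.86

r̄p = 0.6429%,  r̄m = 0.2286%
Cov = Σ(rp − r̄p)(rm − r̄m) / 7 = 8.8102
Var(rm) = Σ(rm − r̄m)² / 7 = 10.2078
β = Cov / Var = 8.8102 / 10.2078 = 0.8631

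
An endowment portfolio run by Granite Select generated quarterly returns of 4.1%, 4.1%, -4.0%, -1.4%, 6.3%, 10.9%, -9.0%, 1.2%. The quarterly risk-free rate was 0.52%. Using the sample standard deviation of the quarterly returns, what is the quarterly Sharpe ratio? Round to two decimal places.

0.16

Mean return r̄ = 12.20 / 8 = 1.5250%
Σ(r − r̄)² = 273.9150; sample σ = √(273.9150/7) = 6.2555%
Sharpe = (r̄ − rf) / σ = (1.5250 − 0.52) / 6.2555 = 1.0050 / 6.2555 = 0.1607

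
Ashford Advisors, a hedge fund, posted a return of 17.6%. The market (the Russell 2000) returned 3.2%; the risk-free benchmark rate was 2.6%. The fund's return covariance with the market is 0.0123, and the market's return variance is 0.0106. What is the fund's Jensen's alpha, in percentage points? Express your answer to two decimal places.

14.30

β = Cov / Var = 0.0123 / 0.0106 = 1.1604
E[R] = Rf + β(Rm − Rf) = 2.6% + 1.1604 × (3.2% − 2.6%) = 3.2962%
α = Rp − E[R] = 17.6% − 3.2962% = 14.3038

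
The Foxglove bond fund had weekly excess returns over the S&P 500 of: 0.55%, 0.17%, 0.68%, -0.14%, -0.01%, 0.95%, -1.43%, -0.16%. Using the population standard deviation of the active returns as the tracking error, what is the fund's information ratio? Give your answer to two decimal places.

0.11

μ = (0.55 + 0.17 + 0.68 − 0.14 − 0.01 + 0.95 − 1.43 − 0.16) / 8 = 0.0763%
Σ(r − μ)² = 3.7400; population σ = √(3.7400/8) = 0.6837%
IR = μ / tracking error = 0.0763 / 0.6837 = 0.1116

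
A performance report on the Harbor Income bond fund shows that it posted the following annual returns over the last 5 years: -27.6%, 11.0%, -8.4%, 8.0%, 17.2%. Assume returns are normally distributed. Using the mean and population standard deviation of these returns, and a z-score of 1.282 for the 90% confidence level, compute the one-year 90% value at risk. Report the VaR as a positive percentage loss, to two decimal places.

Mean return r̄ = 0.20 / 5 = 0.0400%
Population σ = √[Σ(r − r̄)² / 5] = √[1313.1520 / 5] = √262.6304 = 16.2059%
VaR = −(r̄ − z·σ) = −(0.0400 − 1.282 × 16.2059) = −(-20.7360) = 20.7360%

20.74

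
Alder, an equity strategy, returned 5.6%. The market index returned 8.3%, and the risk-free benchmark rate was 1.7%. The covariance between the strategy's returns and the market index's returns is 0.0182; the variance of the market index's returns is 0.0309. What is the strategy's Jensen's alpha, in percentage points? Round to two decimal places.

β = Cov / Var = 0.0182 / 0.0309 = 0.5890
E[R] = Rf + β(Rm − Rf) = 1.7% + 0.5890 × (8.3% − 1.7%) = 5.5874%
α = Rp − E[R] = 5.6% − 5.5874% = 0.0126

0.01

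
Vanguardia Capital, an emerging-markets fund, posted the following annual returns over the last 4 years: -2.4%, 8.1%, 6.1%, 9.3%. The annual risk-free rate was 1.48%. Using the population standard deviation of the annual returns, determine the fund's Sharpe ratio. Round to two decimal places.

0.83

Mean return μ = 21.10 / 4 = 5.2750%
Σ(r − μ)² = 83.7675; population σ = √(83.7675/4) = 4.5762%
Sharpe = (μ − rf) / σ = (5.2750 − 1.48) / 4.5762 = 3.7950 / 4.5762 = 0.8293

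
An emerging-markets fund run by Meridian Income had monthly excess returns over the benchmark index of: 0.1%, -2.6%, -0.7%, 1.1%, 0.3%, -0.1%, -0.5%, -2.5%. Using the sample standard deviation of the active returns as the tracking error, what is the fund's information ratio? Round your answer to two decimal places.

μ = (0.1 − 2.6 − 0.7 + 1.1 + 0.3 − 0.1 − 0.5 − 2.5) / 8 = -0.6125%
Sample std dev = √[12.0688 / 7] = 1.3131%
IR = μ / tracking error = -0.6125 / 1.3131 = -0.4665

-0.47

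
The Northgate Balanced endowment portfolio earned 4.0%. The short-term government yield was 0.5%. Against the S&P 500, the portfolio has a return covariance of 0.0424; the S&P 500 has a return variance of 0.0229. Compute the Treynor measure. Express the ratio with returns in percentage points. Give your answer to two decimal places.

1.89

β = Cov / Var = 0.0424 / 0.0229 = 1.8515
Treynor = (Rp − Rf) / β = (4.0% − 0.5%) / 1.8515 = 3.50 / 1.8515 = 1.8904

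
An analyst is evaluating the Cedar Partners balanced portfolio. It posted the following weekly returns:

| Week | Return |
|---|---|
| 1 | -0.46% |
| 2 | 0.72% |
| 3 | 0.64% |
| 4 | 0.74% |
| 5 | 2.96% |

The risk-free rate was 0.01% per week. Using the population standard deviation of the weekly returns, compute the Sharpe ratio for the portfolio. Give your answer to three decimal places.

r̄ = (-0.46 + 0.72 + 0.64 + 0.74 + 2.96) / 5 = 4.600 / 5 = 0.9200%
Σ(r − r̄)² = 6.2168; population σ = √(6.2168/5) = 1.1151%
Sharpe = (r̄ − rf) / σ = (0.9200 − 0.01) / 1.1151 = 0.9100 / 1.1151 = 0.8161

0.816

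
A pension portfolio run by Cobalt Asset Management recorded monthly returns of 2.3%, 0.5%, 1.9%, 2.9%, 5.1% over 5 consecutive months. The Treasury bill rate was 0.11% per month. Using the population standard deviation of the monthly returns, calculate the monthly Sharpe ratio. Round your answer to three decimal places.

μ = (2.3 + 0.5 + 1.9 + 2.9 + 5.1) / 5 = 12.70 / 5 = 2.5400%
Population σ = √[Σ(r − μ)² / 5] = √[11.3120 / 5] = √2.2624 = 1.5041%
Sharpe = (μ − rf) / σ = (2.5400 − 0.11) / 1.5041 = 2.4300 / 1.5041 = 1.6156

1.616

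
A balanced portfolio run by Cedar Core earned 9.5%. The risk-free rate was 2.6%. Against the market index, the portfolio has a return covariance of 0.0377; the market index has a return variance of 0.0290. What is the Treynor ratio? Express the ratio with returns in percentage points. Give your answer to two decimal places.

β = Cov / Var = 0.0377 / 0.0290 = 1.3000
Treynor = (Rp − Rf) / β = (9.5% − 2.6%) / 1.3000 = 6.90 / 1.3000 = 5.3077

5.31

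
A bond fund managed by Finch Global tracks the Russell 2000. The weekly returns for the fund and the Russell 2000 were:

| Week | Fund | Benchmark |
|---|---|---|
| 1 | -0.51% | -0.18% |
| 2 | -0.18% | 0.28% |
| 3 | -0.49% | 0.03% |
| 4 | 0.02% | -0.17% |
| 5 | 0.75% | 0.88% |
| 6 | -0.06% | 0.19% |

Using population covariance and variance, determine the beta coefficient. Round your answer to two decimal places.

r̄p = -0.0783%,  r̄m = 0.1717%
Cov = Σ(rp − r̄p)(rm − r̄m) / 6 = 0.1254
Var(rm) = Σ(rm − r̄m)² / 6 = 0.1290
β = Cov / Var = 0.1254 / 0.1290 = 0.9721

0.97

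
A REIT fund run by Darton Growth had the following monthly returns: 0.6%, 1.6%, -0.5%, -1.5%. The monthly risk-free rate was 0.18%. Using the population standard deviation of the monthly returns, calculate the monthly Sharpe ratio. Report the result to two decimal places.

Mean return r̄ = 0.20 / 4 = 0.0500%
Σ(r − r̄)² = (0.6 − 0.0500)² + (1.6 − 0.0500)² + … = 5.4100
population σ = √(5.4100 / 4) = √1.3525 = 1.1630%
Sharpe = (r̄ − rf) / σ = (0.0500 − 0.18) / 1.1630 = -0.1300 / 1.1630 = -0.1118

-0.11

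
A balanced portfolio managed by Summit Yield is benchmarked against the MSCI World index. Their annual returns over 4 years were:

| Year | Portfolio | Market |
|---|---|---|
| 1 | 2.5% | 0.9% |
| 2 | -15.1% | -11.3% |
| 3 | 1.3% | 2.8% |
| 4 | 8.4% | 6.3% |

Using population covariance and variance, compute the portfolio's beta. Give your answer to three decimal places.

1.301

r̄p = -0.7250%,  r̄m = -0.3250%
Cov = Σ(rp − r̄p)(rm − r̄m) / 4 = 57.1244
Var(rm) = Σ(rm − r̄m)² / 4 = 43.9019
β = Cov / Var = 57.1244 / 43.9019 = 1.3012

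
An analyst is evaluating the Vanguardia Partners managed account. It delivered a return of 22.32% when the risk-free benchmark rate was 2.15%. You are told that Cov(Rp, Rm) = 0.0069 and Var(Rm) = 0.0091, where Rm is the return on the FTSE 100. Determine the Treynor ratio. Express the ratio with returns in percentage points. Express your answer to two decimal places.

26.60

β = Cov / Var = 0.0069 / 0.0091 = 0.7582
Treynor = (Rp − Rf) / β = (22.32% − 2.15%) / 0.7582 = 20.17 / 0.7582 = 26.6025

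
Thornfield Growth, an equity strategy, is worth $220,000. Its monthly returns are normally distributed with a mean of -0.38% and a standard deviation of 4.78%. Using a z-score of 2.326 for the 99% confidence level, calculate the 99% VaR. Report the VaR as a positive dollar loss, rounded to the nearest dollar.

Return at the 99% tail: μ − z·σ = -0.38% − 2.326 × 4.78% = -0.38 − 11.11828 = -11.49828%
VaR = −(-11.49828%) × $220,000 = 11.49828% × $220,000 = $25,296

$25,296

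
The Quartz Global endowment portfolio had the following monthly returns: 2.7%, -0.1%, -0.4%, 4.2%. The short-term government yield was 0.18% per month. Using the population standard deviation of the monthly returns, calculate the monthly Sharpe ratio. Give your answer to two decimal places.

μ = (2.7 − 0.1 − 0.4 + 4.2) / 4 = 6.40 / 4 = 1.6000%
Σ(r − μ)² = (2.7 − 1.6000)² + (-0.1 − 1.6000)² + … = 14.8600
population σ = √(14.8600 / 4) = √3.7150 = 1.9274%
Sharpe = (μ − rf) / σ = (1.6000 − 0.18) / 1.9274 = 1.4200 / 1.9274 = 0.7367

0.74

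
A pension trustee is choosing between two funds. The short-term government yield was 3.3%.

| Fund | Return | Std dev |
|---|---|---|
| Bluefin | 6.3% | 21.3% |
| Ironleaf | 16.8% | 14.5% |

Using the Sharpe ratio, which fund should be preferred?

Bluefin: Sharpe ratio = (6.3% − 3.3%) / 21.3% = 0.141
Ironleaf: Sharpe ratio = (16.8% − 3.3%) / 14.5% = 0.931
Highest: Ironleaf (0.931).

Ironleaf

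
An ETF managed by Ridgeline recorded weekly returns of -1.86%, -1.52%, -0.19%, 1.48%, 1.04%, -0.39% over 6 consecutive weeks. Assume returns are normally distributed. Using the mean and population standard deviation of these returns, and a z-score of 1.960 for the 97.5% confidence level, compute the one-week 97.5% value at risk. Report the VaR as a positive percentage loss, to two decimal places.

2.63

μ = (-1.86 − 1.52 − 0.19 + 1.48 + 1.04 − 0.39) / 6 = -1.440 / 6 = -0.2400%
Σ(r − μ)² = 8.8846; population σ = √(8.8846/6) = 1.2169%
VaR = −(μ − z·σ) = −(-0.2400 − 1.960 × 1.2169) = −(-2.6251) = 2.6251%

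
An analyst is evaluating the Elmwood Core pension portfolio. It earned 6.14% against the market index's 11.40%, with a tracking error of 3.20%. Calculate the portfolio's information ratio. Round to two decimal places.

-1.64

IR = (Rp − Rb) / TE = (6.14% − 11.40%) / 3.20% = -5.26% / 3.20% = -1.6438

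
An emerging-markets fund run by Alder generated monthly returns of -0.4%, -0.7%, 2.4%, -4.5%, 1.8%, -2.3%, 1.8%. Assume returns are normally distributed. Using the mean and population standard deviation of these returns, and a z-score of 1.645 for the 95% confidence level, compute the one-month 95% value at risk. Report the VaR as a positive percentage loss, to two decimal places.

r̄ = (-0.4 − 0.7 + 2.4 − 4.5 + 1.8 − 2.3 + 1.8) / 7 = -0.2714%
Population std dev = √[37.9143 / 7] = 2.3273%
VaR = −(r̄ − z·σ) = −(-0.2714 − 1.645 × 2.3273) = −(-4.0998) = 4.0998%

4.10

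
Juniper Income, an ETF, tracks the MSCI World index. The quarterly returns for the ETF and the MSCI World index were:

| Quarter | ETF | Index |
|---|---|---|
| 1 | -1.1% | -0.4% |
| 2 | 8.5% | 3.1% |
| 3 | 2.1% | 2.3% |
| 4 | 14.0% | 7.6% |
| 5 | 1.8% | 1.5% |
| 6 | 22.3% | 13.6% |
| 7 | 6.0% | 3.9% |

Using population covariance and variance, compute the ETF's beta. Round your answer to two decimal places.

r̄p = 7.6571%,  r̄m = 4.5143%
Cov = Σ(rp − r̄p)(rm − r̄m) / 7 = 32.2049
Var(rm) = Σ(rm − r̄m)² / 7 = 18.9412
β = Cov / Var = 32.2049 / 18.9412 = 1.7003

1.70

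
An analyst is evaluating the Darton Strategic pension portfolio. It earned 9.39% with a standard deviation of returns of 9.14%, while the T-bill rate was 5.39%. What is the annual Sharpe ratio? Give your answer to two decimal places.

0.44

Sharpe = (Rp − Rf) / σp = (9.39% − 5.39%) / 9.14% = 4.00% / 9.14% = 0.4376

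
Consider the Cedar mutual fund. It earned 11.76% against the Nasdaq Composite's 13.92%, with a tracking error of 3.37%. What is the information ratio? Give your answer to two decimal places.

IR = (Rp − Rb) / TE = (11.76% − 13.92%) / 3.37% = -2.16% / 3.37% = -0.6409

-0.64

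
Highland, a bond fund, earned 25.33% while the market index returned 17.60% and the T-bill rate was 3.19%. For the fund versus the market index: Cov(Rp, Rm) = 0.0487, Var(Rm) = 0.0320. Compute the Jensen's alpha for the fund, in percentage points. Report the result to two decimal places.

β = Cov / Var = 0.0487 / 0.0320 = 1.5219
E[R] = Rf + β(Rm − Rf) = 3.19% + 1.5219 × (17.60% − 3.19%) = 25.1206%
α = Rp − E[R] = 25.33% − 25.1206% = 0.2094

0.21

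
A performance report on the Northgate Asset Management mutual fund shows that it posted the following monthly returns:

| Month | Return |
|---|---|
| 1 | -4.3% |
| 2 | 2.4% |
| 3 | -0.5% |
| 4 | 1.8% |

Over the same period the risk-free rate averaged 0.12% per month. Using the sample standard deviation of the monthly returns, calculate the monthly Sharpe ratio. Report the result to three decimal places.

μ = (-4.3 + 2.4 − 0.5 + 1.8) / 4 = -0.1500%
Sample std dev = √[27.6500 / 3] = 3.0359%
Sharpe = (μ − rf) / σ = (-0.1500 − 0.12) / 3.0359 = -0.2700 / 3.0359 = -0.0889

-0.089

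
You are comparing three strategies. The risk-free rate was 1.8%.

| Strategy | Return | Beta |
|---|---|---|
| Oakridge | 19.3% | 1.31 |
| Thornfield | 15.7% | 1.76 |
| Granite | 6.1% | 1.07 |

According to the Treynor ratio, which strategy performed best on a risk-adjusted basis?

Oakridge

Oakridge: Treynor = (19.3% − 1.8%) / 1.31 = 13.359
Thornfield: Treynor = (15.7% − 1.8%) / 1.76 = 7.898
Granite: Treynor = (6.1% − 1.8%) / 1.07 = 4.019
Highest: Oakridge (13.359).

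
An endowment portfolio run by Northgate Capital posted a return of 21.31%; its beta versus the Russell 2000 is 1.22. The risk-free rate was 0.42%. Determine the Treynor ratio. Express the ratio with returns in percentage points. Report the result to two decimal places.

Treynor = (Rp − Rf) / β = (21.31% − 0.42%) / 1.22 = 20.89 / 1.22 = 17.1230

17.12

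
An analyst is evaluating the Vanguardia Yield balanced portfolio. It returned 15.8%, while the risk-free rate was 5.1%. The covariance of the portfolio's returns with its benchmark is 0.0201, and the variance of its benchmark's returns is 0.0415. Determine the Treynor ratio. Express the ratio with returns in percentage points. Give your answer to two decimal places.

22.09

β = Cov / Var = 0.0201 / 0.0415 = 0.4843
Treynor = (Rp − Rf) / β = (15.8% − 5.1%) / 0.4843 = 10.70 / 0.4843 = 22.0937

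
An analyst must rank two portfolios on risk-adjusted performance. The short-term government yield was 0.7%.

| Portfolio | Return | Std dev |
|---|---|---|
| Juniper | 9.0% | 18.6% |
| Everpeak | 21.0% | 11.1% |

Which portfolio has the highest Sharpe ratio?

Everpeak

Juniper: Sharpe ratio = (9.0% − 0.7%) / 18.6% = 0.446
Everpeak: Sharpe ratio = (21.0% − 0.7%) / 11.1% = 1.829
Highest: Everpeak (1.829).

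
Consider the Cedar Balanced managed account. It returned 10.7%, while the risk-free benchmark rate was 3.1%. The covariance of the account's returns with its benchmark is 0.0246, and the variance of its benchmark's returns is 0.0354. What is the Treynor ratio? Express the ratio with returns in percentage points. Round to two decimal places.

β = Cov / Var = 0.0246 / 0.0354 = 0.6949
Treynor = (Rp − Rf) / β = (10.7% − 3.1%) / 0.6949 = 7.60 / 0.6949 = 10.9368

10.94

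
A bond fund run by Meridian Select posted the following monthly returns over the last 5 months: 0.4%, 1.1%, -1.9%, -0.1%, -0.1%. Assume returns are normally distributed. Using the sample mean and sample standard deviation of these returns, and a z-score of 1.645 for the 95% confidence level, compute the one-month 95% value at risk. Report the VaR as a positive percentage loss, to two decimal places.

r̄ = (0.4 + 1.1 − 1.9 − 0.1 − 0.1) / 5 = -0.60 / 5 = -0.1200%
Sample σ = √[Σ(r − r̄)² / 4] = √[4.9280 / 4] = √1.2320 = 1.1100%
VaR = −(r̄ − z·σ) = −(-0.1200 − 1.645 × 1.1100) = −(-1.9460) = 1.9460%

1.95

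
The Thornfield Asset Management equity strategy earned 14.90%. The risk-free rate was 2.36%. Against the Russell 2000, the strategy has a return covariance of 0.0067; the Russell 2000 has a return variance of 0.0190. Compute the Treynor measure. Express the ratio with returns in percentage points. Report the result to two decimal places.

35.56

β = Cov / Var = 0.0067 / 0.0190 = 0.3526
Treynor = (Rp − Rf) / β = (14.90% − 2.36%) / 0.3526 = 12.54 / 0.3526 = 35.5644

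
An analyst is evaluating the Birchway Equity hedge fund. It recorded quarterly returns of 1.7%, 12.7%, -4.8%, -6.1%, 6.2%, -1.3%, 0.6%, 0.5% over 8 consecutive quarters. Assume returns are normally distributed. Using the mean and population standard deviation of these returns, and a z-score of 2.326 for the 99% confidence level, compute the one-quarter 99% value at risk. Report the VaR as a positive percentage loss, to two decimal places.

11.92

Mean return r̄ = 9.50 / 8 = 1.1875%
Population σ = √[Σ(r − r̄)² / 8] = √[253.8888 / 8] = √31.7361 = 5.6335%
VaR = −(r̄ − z·σ) = −(1.1875 − 2.326 × 5.6335) = −(-11.9160) = 11.9160%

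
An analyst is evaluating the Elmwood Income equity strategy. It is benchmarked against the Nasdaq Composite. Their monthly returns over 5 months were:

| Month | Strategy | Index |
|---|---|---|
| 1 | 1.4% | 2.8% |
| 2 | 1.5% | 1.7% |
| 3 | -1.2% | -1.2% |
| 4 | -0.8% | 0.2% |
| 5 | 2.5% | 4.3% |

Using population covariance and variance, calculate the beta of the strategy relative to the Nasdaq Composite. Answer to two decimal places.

0.71

r̄p = 0.6800%,  r̄m = 1.5600%
Cov = Σ(rp − r̄p)(rm − r̄m) / 5 = 2.6392
Var(rm) = Σ(rm − r̄m)² / 5 = 3.7064
β = Cov / Var = 2.6392 / 3.7064 = 0.7121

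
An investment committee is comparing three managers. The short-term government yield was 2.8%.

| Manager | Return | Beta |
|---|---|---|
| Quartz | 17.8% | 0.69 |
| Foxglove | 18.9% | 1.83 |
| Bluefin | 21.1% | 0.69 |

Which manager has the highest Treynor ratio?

Quartz: Treynor = (17.8% − 2.8%) / 0.69 = 21.739
Foxglove: Treynor = (18.9% − 2.8%) / 1.83 = 8.798
Bluefin: Treynor = (21.1% − 2.8%) / 0.69 = 26.522
Highest: Bluefin (26.522).

Bluefin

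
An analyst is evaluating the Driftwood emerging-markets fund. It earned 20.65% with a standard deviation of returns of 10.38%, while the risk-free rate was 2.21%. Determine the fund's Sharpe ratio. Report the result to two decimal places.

Sharpe = (Rp − Rf) / σp = (20.65% − 2.21%) / 10.38% = 18.44% / 10.38% = 1.7765

1.78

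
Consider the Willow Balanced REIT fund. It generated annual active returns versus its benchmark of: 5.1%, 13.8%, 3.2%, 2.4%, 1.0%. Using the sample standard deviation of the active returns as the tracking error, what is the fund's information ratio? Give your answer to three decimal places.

1.003

r̄ = (5.1 + 13.8 + 3.2 + 2.4 + 1) / 5 = 25.50 / 5 = 5.1000%
Sample σ = √[Σ(r − r̄)² / 4] = √[103.4000 / 4] = √25.8500 = 5.0843%
IR = r̄ / tracking error = 5.1000 / 5.0843 = 1.0031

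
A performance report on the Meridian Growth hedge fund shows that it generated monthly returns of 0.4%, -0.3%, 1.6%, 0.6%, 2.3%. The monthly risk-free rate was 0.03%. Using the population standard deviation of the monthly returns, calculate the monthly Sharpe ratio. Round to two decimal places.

0.97

r̄ = (0.4 − 0.3 + 1.6 + 0.6 + 2.3) / 5 = 4.60 / 5 = 0.9200%
Σ(r − r̄)² = (0.4 − 0.9200)² + (-0.3 − 0.9200)² + … = 4.2280
population σ = √(4.2280 / 5) = √0.8456 = 0.9196%
Sharpe = (r̄ − rf) / σ = (0.9200 − 0.03) / 0.9196 = 0.8900 / 0.9196 = 0.9678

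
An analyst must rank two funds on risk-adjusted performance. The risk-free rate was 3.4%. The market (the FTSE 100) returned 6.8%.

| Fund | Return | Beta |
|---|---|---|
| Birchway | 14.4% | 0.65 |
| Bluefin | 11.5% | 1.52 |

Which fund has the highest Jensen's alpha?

Birchway

Birchway: α = 14.4% − [3.4% + 0.65 × (6.8% − 3.4%)] = 8.790
Bluefin: α = 11.5% − [3.4% + 1.52 × (6.8% − 3.4%)] = 2.932
Highest: Birchway (8.790).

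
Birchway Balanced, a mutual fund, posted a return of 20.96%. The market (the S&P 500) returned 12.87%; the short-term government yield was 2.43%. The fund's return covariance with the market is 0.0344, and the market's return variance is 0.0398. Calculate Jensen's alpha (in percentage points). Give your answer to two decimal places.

9.51

β = Cov / Var = 0.0344 / 0.0398 = 0.8643
E[R] = Rf + β(Rm − Rf) = 2.43% + 0.8643 × (12.87% − 2.43%) = 11.4533%
α = Rp − E[R] = 20.96% − 11.4533% = 9.5067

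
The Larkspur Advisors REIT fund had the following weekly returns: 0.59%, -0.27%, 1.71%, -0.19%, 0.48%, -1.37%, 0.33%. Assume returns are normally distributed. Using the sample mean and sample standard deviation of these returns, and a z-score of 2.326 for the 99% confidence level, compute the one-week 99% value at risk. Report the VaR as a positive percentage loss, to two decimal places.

Mean return r̄ = 1.280 / 7 = 0.1829%
Sample std dev = √[5.3633 / 6] = 0.9455%
VaR = −(r̄ − z·σ) = −(0.1829 − 2.326 × 0.9455) = −(-2.0163) = 2.0163%

2.02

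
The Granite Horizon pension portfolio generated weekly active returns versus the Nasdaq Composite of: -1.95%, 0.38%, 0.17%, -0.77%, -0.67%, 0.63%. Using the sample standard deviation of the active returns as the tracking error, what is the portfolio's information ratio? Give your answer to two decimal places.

-0.38

r̄ = (-1.95 + 0.38 + 0.17 − 0.77 − 0.67 + 0.63) / 6 = -0.3683%
Σ(r − r̄)² = (-1.95 − (-0.3683))² + (0.38 − (-0.3683))² + (0.17 − (-0.3683))² + … = 4.6005
σ = √[4.6005 / 5] = 0.9592%
IR = r̄ / tracking error = -0.3683 / 0.9592 = -0.3840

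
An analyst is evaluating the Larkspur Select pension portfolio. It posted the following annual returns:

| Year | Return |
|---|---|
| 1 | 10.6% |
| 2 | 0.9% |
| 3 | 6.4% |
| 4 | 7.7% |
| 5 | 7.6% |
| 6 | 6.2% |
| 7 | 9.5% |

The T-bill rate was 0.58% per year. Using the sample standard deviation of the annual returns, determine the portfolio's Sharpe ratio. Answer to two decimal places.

Mean return r̄ = 48.90 / 7 = 6.9857%
Σ(r − r̄)² = 58.2686; sample σ = √(58.2686/6) = 3.1163%
Sharpe = (r̄ − rf) / σ = (6.9857 − 0.58) / 3.1163 = 6.4057 / 3.1163 = 2.0555

2.06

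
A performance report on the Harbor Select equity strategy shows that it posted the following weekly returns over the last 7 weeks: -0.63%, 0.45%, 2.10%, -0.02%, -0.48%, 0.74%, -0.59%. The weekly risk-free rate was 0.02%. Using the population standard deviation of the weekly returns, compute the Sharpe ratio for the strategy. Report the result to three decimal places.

0.225

r̄ = (-0.63 + 0.45 + 2.1 − 0.02 − 0.48 + 0.74 − 0.59) / 7 = 0.2243%
Σ(r − r̄)² = 5.7838; population σ = √(5.7838/7) = 0.9090%
Sharpe = (r̄ − rf) / σ = (0.2243 − 0.02) / 0.9090 = 0.2043 / 0.9090 = 0.2248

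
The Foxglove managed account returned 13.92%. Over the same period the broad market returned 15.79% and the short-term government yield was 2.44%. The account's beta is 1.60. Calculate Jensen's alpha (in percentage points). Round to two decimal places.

-9.88

CAPM expected return = Rf + β(Rm − Rf) = 2.44% + 1.60 × (15.79% − 2.44%) = 2.44 + 1.60 × 13.35 = 23.8000%
Jensen's α = Rp − E[R] = 13.92% − 23.8000% = -9.8800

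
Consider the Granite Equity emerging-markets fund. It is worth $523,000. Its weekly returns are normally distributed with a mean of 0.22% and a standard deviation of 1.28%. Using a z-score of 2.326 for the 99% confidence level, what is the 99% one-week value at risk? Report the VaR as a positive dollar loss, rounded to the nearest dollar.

Return at the 99% tail: μ − z·σ = 0.22% − 2.326 × 1.28% = 0.22 − 2.97728 = -2.75728%
VaR = −(-2.75728%) × $523,000 = 2.75728% × $523,000 = $14,421

$14,421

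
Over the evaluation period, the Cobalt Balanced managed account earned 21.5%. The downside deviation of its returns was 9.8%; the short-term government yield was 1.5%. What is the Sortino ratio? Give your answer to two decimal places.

Sortino = (Rp − Rf) / σd = (21.5% − 1.5%) / 9.8% = 20.00% / 9.8% = 2.0408

2.04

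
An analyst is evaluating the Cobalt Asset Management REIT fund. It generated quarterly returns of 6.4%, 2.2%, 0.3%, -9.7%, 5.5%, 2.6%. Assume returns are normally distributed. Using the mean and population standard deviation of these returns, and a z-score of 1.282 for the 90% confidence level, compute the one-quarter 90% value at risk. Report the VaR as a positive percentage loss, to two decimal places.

Mean return r̄ = 7.30 / 6 = 1.2167%
Population σ = √[Σ(r − r̄)² / 6] = √[168.1083 / 6] = √28.0181 = 5.2932%
VaR = −(r̄ − z·σ) = −(1.2167 − 1.282 × 5.2932) = −(-5.5692) = 5.5692%

5.57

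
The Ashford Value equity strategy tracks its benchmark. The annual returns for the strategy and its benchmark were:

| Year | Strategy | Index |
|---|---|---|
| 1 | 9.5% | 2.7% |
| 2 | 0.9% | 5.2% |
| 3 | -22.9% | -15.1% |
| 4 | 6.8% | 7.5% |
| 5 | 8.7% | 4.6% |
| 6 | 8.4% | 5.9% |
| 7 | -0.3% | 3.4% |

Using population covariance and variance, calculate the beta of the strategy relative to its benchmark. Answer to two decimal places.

1.38

r̄p = 1.5857%,  r̄m = 2.0286%
Cov = Σ(rp − r̄p)(rm − r̄m) / 7 = 70.4518
Var(rm) = Σ(rm − r̄m)² / 7 = 51.0449
β = Cov / Var = 70.4518 / 51.0449 = 1.3802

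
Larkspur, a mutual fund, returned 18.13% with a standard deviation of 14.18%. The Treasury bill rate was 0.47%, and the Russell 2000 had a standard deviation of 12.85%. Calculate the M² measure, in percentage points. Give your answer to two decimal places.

Sharpe = (Rp − Rf) / σp = (18.13% − 0.47%) / 14.18% = 1.2454
M² = Rf + Sharpe × σm = 0.47% + 1.2454 × 12.85% = 16.4734%

16.47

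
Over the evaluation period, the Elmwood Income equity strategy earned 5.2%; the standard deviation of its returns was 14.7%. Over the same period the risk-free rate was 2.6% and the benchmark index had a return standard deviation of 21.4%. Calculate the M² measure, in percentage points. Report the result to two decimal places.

Sharpe = (Rp − Rf) / σp = (5.2% − 2.6%) / 14.7% = 0.1769
M² = Rf + Sharpe × σm = 2.6% + 0.1769 × 21.4% = 6.3857%

6.39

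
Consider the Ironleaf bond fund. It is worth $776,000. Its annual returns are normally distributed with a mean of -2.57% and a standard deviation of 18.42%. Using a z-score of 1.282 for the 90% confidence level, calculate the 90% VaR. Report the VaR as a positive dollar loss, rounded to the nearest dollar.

$203,191

Return at the 90% tail: μ − z·σ = -2.57% − 1.282 × 18.42% = -2.57 − 23.61444 = -26.18444%
VaR = −(-26.18444%) × $776,000 = 26.18444% × $776,000 = $203,191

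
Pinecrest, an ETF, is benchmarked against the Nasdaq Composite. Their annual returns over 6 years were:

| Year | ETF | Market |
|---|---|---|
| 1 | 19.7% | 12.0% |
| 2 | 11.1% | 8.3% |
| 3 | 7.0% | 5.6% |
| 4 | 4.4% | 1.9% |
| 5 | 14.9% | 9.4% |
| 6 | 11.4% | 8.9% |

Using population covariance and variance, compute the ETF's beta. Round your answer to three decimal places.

1.491

r̄p = 11.4167%,  r̄m = 7.6833%
Cov = Σ(rp − r̄p)(rm − r̄m) / 6 = 15.2169
Var(rm) = Σ(rm − r̄m)² / 6 = 10.2047
β = Cov / Var = 15.2169 / 10.2047 = 1.4912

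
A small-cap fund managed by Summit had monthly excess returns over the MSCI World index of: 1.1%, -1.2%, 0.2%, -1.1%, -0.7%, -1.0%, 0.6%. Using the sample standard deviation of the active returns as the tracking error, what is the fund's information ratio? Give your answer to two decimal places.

r̄ = (1.1 − 1.2 + 0.2 − 1.1 − 0.7 − 1 + 0.6) / 7 = -2.10 / 7 = -0.3000%
Sample std dev = √[5.1200 / 6] = 0.9238%
IR = r̄ / tracking error = -0.3000 / 0.9238 = -0.3247

-0.32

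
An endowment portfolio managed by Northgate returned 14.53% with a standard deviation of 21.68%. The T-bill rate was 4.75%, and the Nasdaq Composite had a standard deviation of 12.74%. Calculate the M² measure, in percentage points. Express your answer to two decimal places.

Sharpe = (Rp − Rf) / σp = (14.53% − 4.75%) / 21.68% = 0.4511
M² = Rf + Sharpe × σm = 4.75% + 0.4511 × 12.74% = 10.4970%

10.50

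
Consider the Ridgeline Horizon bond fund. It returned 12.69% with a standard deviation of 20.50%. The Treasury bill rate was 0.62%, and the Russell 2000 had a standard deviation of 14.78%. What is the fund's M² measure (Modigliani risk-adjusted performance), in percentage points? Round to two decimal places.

9.32

Sharpe = (Rp − Rf) / σp = (12.69% − 0.62%) / 20.50% = 0.5888
M² = Rf + Sharpe × σm = 0.62% + 0.5888 × 14.78% = 9.3225%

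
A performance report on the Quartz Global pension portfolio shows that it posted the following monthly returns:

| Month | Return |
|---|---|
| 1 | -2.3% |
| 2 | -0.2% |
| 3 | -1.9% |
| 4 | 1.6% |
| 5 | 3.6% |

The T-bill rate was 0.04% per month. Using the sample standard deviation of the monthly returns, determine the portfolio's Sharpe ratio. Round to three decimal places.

0.049

r̄ = (-2.3 − 0.2 − 1.9 + 1.6 + 3.6) / 5 = 0.80 / 5 = 0.1600%
Σ(r − r̄)² = (-2.3 − 0.1600)² + (-0.2 − 0.1600)² + … = 24.3320
σ = √[24.3320 / 4] = 2.4664%
Sharpe = (r̄ − rf) / σ = (0.1600 − 0.04) / 2.4664 = 0.1200 / 2.4664 = 0.0487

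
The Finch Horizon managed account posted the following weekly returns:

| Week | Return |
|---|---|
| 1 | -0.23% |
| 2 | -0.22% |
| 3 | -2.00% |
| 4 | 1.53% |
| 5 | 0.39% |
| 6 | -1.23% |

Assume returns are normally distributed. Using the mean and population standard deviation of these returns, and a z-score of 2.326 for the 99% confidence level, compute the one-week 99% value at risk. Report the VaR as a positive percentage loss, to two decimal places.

2.91

r̄ = (-0.23 − 0.22 − 2 + 1.53 + 0.39 − 1.23) / 6 = -0.2933%
Σ(r − r̄)² = (-0.23 − (-0.2933))² + (-0.22 − (-0.2933))² + (-2 − (-0.2933))² + … = 7.5909
σ = √[7.5909 / 6] = 1.1248%
VaR = −(r̄ − z·σ) = −(-0.2933 − 2.326 × 1.1248) = −(-2.9096) = 2.9096%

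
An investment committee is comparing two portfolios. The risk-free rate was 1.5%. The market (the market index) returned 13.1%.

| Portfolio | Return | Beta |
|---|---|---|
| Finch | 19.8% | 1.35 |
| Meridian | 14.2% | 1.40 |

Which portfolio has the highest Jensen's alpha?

Finch: α = 19.8% − [1.5% + 1.35 × (13.1% − 1.5%)] = 2.640
Meridian: α = 14.2% − [1.5% + 1.40 × (13.1% − 1.5%)] = -3.540
Highest: Finch (2.640).

Finch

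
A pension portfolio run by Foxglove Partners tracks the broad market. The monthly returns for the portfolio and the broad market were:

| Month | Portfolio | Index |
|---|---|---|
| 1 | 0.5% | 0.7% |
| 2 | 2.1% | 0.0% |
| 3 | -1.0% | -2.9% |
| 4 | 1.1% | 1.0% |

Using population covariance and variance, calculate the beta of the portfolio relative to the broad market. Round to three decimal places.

0.541

r̄p = 0.6750%,  r̄m = -0.3000%
Cov = Σ(rp − r̄p)(rm − r̄m) / 4 = 1.2900
Var(rm) = Σ(rm − r̄m)² / 4 = 2.3850
β = Cov / Var = 1.2900 / 2.3850 = 0.5409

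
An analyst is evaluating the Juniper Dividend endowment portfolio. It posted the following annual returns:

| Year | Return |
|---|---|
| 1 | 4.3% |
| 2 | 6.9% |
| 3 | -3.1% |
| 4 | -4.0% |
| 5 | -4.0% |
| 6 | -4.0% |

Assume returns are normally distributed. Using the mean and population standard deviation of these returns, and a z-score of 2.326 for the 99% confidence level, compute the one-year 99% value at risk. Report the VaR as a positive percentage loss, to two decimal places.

11.10

r̄ = (4.3 + 6.9 − 3.1 − 4 − 4 − 4) / 6 = -0.6500%
Σ(r − r̄)² = (4.3 − (-0.6500))² + (6.9 − (-0.6500))² + (-3.1 − (-0.6500))² + … = 121.1750
σ = √[121.1750 / 6] = 4.4940%
VaR = −(r̄ − z·σ) = −(-0.6500 − 2.326 × 4.4940) = −(-11.1030) = 11.1030%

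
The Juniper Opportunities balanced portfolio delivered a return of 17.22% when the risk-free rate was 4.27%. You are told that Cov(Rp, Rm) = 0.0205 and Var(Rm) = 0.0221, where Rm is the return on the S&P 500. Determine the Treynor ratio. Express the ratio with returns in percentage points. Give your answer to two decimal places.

13.96

β = Cov / Var = 0.0205 / 0.0221 = 0.9276
Treynor = (Rp − Rf) / β = (17.22% − 4.27%) / 0.9276 = 12.95 / 0.9276 = 13.9608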